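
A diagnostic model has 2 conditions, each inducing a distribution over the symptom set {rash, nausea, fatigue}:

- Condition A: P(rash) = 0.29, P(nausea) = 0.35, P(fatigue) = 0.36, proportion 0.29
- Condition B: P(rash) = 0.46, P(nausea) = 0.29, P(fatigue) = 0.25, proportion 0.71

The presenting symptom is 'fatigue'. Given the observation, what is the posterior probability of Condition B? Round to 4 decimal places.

0.6297

The responsibility of component k is w_k f_k(x) divided by Σ_j w_j f_j(x).
Component likelihoods at x = 'fatigue':
  f_A = 0.36
  f_B = 0.25
Multiply by the mixture weights:
  w_A·f_A = 0.29 × 0.36 = 0.1044
  w_B·f_B = 0.71 × 0.25 = 0.1775
Sum: 0.1044 + 0.1775 = 0.2819
P(Condition B | 'fatigue') = 0.1775 / 0.2819 ≈ 0.6297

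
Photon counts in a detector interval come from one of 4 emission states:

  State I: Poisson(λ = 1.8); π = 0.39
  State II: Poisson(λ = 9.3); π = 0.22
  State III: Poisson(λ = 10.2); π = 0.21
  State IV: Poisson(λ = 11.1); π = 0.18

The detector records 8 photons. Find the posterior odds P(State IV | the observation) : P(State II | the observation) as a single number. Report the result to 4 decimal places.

Since P(k|x) ∝ π_k f_k(x), the posterior odds are π_i f_i(x) / (π_j f_j(x)).
Component likelihoods at x = 8 photons:
  L_I = 0.000451783
  L_II = 0.126883
  L_III = 0.108013
  L_IV = 0.0863763
0.0155477 / 0.0279143 ≈ 0.5570

0.5570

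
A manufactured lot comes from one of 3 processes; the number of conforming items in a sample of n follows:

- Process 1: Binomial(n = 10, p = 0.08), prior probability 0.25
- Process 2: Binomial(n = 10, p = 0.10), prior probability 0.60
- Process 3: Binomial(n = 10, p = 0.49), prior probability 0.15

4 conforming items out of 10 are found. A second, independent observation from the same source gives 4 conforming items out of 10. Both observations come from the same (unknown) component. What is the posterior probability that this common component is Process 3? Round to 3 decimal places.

0.988

Apply Bayes' rule: the posterior for each component is proportional to its prior times its likelihood at x.
Since both observations come from the same component, the likelihood for component k is f_k(x₁)·f_k(x₂).
  L_1 = [0.00521562] × [0.00521562] = 2.72027e-05
  L_2 = [0.0111603] × [0.0111603] = 0.000124551
  L_3 = [0.213022] × [0.213022] = 0.0453784
Multiply by the mixture weights:
  π_1·L_1 = 0.25 × 2.72027e-05 = 6.80068e-06
  π_2·L_2 = 0.60 × 0.000124551 = 7.47309e-05
  π_3·L_3 = 0.15 × 0.0453784 = 0.00680676
Denominator: 6.80068e-06 + 7.47309e-05 + 0.00680676 = 0.00688829
Responsibility of Process 3: 0.00680676 / 0.00688829 ≈ 0.988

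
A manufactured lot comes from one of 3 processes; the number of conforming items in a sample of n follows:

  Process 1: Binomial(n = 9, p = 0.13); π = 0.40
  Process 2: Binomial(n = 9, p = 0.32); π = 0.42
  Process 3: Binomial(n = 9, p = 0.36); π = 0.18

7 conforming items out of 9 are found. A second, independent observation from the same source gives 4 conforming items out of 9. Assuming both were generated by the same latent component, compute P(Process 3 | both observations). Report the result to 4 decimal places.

0.5059

By Bayes' theorem, P(k | x) = π_k f_k(x) / Σ_j π_j f_j(x).
Since both observations come from the same component, the likelihood for component k is f_k(x₁)·f_k(x₂).
  p_1 = [1.7098e-05] × [0.0179366] = 3.06679e-07
  p_2 = [0.00571966] × [0.192095] = 0.00109872
  p_3 = [0.0115553] × [0.227238] = 0.00262579
Multiply by the mixture weights:
  π_1·p_1 = 0.40 × 3.06679e-07 = 1.22672e-07
  π_2·p_2 = 0.42 × 0.00109872 = 0.00046146
  π_3·p_3 = 0.18 × 0.00262579 = 0.000472643
Marginal: 1.22672e-07 + 0.00046146 + 0.000472643 = 0.000934226
Responsibility of Process 3: 0.000472643 / 0.000934226 ≈ 0.5059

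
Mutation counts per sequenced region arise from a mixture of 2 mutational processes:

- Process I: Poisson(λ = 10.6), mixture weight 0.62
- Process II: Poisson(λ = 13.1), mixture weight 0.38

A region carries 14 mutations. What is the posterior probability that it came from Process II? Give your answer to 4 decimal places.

0.4938

P(component k | x) = π_k·f_k(x) / marginal(x), where marginal(x) = Σ_j π_j·f_j(x).
Poisson probabilities:
  p_I = e^(−10.6)·10.6^14/14! = 0.0646178
  p_II = e^(−13.1)·13.1^14/14! = 0.102833
Weight by the priors:
  π_I·p_I = 0.62 × 0.0646178 = 0.040063
  π_II·p_II = 0.38 × 0.102833 = 0.0390765
Normaliser: 0.040063 + 0.0390765 = 0.0791395
Responsibility of Process II: 0.0390765 / 0.0791395 ≈ 0.4938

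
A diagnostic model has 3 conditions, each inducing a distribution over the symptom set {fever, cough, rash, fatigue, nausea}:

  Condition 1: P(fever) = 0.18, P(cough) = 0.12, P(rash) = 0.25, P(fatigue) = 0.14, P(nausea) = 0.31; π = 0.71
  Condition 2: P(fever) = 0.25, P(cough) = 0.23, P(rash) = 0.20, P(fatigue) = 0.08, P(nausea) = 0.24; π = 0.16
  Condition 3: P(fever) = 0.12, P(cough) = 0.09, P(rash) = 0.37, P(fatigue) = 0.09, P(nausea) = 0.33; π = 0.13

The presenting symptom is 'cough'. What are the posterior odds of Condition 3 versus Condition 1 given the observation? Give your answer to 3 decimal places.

0.137

Since P(k|x) ∝ π_k f_k(x), the posterior odds are π_i f_i(x) / (π_j f_j(x)).
Categorical probabilities:
  f_1 = P(cough | comp) = 0.12
  f_2 = P(cough | comp) = 0.23
  f_3 = P(cough | comp) = 0.09
0.0117 / 0.0852 ≈ 0.137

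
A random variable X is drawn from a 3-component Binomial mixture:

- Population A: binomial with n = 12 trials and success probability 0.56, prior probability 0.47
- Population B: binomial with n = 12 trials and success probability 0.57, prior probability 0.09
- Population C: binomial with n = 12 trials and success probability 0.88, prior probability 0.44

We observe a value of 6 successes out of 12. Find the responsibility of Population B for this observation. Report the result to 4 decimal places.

0.1557

Posterior ∝ prior × likelihood, so P(k | x) ∝ π_k f_k(x); normalise over all components.
Evaluate each component's likelihood at the observed value:
  L_A = 0.206784
  L_B = 0.200323
  L_C = 0.00128131
Multiply by the mixture weights:
  π_A·L_A = 0.47 × 0.206784 = 0.0971883
  π_B·L_B = 0.09 × 0.200323 = 0.0180291
  π_C·L_C = 0.44 × 0.00128131 = 0.000563778
Normaliser: 0.0971883 + 0.0180291 + 0.000563778 = 0.115781
So the posterior for Population B is 0.0180291 / 0.115781 ≈ 0.1557.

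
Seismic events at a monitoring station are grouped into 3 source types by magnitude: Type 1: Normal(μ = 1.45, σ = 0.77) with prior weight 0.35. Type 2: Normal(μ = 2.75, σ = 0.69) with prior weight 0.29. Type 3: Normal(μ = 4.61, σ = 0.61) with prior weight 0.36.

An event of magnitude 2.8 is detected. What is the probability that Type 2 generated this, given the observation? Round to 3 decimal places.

Apply Bayes' rule: the posterior for each component is proportional to its prior times its likelihood at x.
Normal densities:
  f_1 = (1/(0.77·√(2π)))·exp(−(2.8−1.45)²/(2·0.77²)) = 0.518107·exp(-1.53694) = 0.111413
  f_2 = (1/(0.69·√(2π)))·exp(−(2.8−2.75)²/(2·0.69²)) = 0.578177·exp(-0.00263) = 0.576661
  f_3 = (1/(0.61·√(2π)))·exp(−(2.8−4.61)²/(2·0.61²)) = 0.654004·exp(-4.40218) = 0.00801197
Weight by the priors:
  π_1·f_1 = 0.35 × 0.111413 = 0.0389946
  π_2·f_2 = 0.29 × 0.576661 = 0.167232
  π_3·f_3 = 0.36 × 0.00801197 = 0.00288431
Denominator: 0.0389946 + 0.167232 + 0.00288431 = 0.209111
P(Type 2 | data) ≈ 0.800

0.800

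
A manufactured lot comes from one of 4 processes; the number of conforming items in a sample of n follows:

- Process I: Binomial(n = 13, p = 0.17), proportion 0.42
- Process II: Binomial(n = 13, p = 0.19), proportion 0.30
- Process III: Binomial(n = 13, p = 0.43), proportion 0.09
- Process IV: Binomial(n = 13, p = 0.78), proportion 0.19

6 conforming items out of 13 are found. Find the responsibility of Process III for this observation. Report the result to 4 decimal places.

0.6121

P(component k | x) = π_k·f_k(x) / marginal(x), where marginal(x) = Σ_j π_j·f_j(x).
Binomial probabilities:
  L_I = C(13,6)·0.17^6·0.83^7 = 1716·2.41376e-05·0.271361 = 0.0112398
  L_II = C(13,6)·0.19^6·0.81^7 = 1716·4.70459e-05·0.228768 = 0.0184686
  L_III = C(13,6)·0.43^6·0.57^7 = 1716·0.00632136·0.019549 = 0.212057
  L_IV = C(13,6)·0.78^6·0.22^7 = 1716·0.2252·2.49436e-05 = 0.00963926
Weight by the priors:
  π_I·L_I = 0.42 × 0.0112398 = 0.0047207
  π_II·L_II = 0.30 × 0.0184686 = 0.00554058
  π_III·L_III = 0.09 × 0.212057 = 0.0190851
  π_IV·L_IV = 0.19 × 0.00963926 = 0.00183146
Marginal: 0.0047207 + 0.00554058 + 0.0190851 + 0.00183146 = 0.0311778
P(Process III | x) = 0.0190851 / 0.0311778 ≈ 0.6121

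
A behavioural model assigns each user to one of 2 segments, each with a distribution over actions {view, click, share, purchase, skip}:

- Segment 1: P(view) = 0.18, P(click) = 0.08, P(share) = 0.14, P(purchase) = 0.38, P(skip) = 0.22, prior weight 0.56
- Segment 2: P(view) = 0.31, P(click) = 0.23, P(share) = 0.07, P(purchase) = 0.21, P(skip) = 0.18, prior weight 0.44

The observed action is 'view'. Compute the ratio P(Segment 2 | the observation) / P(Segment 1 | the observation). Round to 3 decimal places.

1.353

Only the two components matter; the odds are (w_i f_i(x)) / (w_j f_j(x)).
Categorical probabilities:
  f_1 = P(view | comp) = 0.18
  f_2 = P(view | comp) = 0.31
Odds = (0.44/0.56) × (0.31/0.18) = 0.785714 × 1.72222 ≈ 1.353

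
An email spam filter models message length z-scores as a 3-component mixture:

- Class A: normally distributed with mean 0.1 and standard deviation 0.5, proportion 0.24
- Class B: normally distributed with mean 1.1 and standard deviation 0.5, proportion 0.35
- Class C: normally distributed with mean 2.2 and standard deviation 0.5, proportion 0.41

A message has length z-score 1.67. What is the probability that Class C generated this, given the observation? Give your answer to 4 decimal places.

By Bayes' theorem, P(k | x) = π_k f_k(x) / Σ_j π_j f_j(x).
Evaluate each component's likelihood at the observed value:
  f_A = 0.00576707
  f_B = 0.416616
  f_C = 0.454939
Weight by the priors:
  π_A·f_A = 0.24 × 0.00576707 = 0.0013841
  π_B·f_B = 0.35 × 0.416616 = 0.145815
  π_C·f_C = 0.41 × 0.454939 = 0.186525
Normaliser: 0.0013841 + 0.145815 + 0.186525 = 0.333725
P(Class C | x) ≈ 0.5589

0.5589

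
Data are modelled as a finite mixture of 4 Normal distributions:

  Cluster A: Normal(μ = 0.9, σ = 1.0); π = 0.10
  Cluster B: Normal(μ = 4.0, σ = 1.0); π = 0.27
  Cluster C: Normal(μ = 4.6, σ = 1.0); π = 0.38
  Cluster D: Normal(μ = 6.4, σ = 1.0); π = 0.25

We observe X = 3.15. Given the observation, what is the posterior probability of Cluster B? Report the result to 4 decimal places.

0.5698

Posterior ∝ prior × likelihood, so P(k | x) ∝ π_k f_k(x); normalise over all components.
Component likelihoods at x = 3.15:
  p_A = 0.0317397
  p_B = 0.277985
  p_C = 0.139431
  p_D = 0.00202905
Weight by the priors:
  π_A·p_A = 0.10 × 0.0317397 = 0.00317397
  π_B·p_B = 0.27 × 0.277985 = 0.0750559
  π_C·p_C = 0.38 × 0.139431 = 0.0529836
  π_D·p_D = 0.25 × 0.00202905 = 0.000507262
Evidence: 0.00317397 + 0.0750559 + 0.0529836 + 0.000507262 = 0.131721
Responsibility of Cluster B: 0.0750559 / 0.131721 ≈ 0.5698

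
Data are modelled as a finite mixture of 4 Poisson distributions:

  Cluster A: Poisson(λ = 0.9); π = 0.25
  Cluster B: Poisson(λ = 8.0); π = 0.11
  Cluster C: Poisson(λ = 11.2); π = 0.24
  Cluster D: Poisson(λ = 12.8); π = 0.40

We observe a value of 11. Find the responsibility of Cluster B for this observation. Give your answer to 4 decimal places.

0.1014

By Bayes' theorem, P(k | x) = P(Z=k) f_k(x) / Σ_j P(Z=j) f_j(x).
Poisson probabilities:
  f_A = 3.19629e-09
  f_B = 0.0721902
  f_C = 0.119164
  f_D = 0.104516
Weight by the priors:
  P(Z=A)·f_A = 0.25 × 3.19629e-09 = 7.99074e-10
  P(Z=B)·f_B = 0.11 × 0.0721902 = 0.00794092
  P(Z=C)·f_C = 0.24 × 0.119164 = 0.0285993
  P(Z=D)·f_D = 0.40 × 0.104516 = 0.0418066
Denominator: 7.99074e-10 + 0.00794092 + 0.0285993 + 0.0418066 = 0.0783468
P(Cluster B | x) = 0.00794092 / 0.0783468 ≈ 0.1014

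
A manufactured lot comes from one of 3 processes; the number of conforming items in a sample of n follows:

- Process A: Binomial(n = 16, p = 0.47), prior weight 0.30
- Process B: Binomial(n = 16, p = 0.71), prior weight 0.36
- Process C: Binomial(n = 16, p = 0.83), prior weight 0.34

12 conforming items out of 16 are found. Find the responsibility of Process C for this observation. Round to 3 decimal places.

0.405

P(component k | x) = π_k·f_k(x) / marginal(x), where marginal(x) = Σ_j π_j·f_j(x).
Evaluate each component's likelihood at the observed value:
  p_A = C(16,12)·0.47^12·0.53^4 = 1820·0.000116191·0.0789048 = 0.0166859
  p_B = C(16,12)·0.71^12·0.29^4 = 1820·0.0164097·0.00707281 = 0.211234
  p_C = C(16,12)·0.83^12·0.17^4 = 1820·0.10689·0.00083521 = 0.162482
Weight by the priors:
  π_A·p_A = 0.30 × 0.0166859 = 0.00500576
  π_B·p_B = 0.36 × 0.211234 = 0.0760442
  π_C·p_C = 0.34 × 0.162482 = 0.0552437
Denominator: 0.00500576 + 0.0760442 + 0.0552437 = 0.136294
So the posterior for Process C is 0.0552437 / 0.136294 ≈ 0.405.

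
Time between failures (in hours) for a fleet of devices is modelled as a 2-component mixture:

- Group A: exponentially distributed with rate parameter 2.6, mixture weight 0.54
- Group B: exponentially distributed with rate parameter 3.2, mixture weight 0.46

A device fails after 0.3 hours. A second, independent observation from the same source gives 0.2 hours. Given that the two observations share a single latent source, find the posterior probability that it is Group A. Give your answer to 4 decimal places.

Apply Bayes' rule: the posterior for each component is proportional to its prior times its likelihood at x.
Since both observations come from the same component, the likelihood for component k is f_k(x₁)·f_k(x₂).
  L_A = [1.19186] × [1.54575] = 1.84231
  L_B = [1.22526] × [1.68734] = 2.06742
Multiply by the mixture weights:
  π_A·L_A = 0.54 × 1.84231 = 0.99485
  π_B·L_B = 0.46 × 2.06742 = 0.951013
Marginal: 0.99485 + 0.951013 = 1.94586
Responsibility of Group A: 0.99485 / 1.94586 ≈ 0.5113

0.5113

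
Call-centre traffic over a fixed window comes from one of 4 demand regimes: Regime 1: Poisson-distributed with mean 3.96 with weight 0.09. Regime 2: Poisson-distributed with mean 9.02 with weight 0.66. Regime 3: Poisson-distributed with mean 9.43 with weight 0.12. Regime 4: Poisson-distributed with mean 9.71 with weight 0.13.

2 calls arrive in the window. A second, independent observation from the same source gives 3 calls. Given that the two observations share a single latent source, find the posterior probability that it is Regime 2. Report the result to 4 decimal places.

0.0177

By Bayes' theorem, P(k | x) = P(Z=k) f_k(x) / Σ_j P(Z=j) f_j(x).
Since both observations come from the same component, the likelihood for component k is f_k(x₁)·f_k(x₂).
  L_1 = [e^(−3.96)·3.96^2/2! = 0.14947] × [0.1973] = 0.0294905
  L_2 = [e^(−9.02)·9.02^2/2! = 0.00492093] × [0.0147956] = 7.2808e-05
  L_3 = [e^(−9.43)·9.43^2/2! = 0.00356941] × [0.0112198] = 4.00482e-05
  L_4 = [e^(−9.71)·9.71^2/2! = 0.00286028] × [0.00925778] = 2.64799e-05
Weight by the priors:
  P(Z=1)·L_1 = 0.09 × 0.0294905 = 0.00265415
  P(Z=2)·L_2 = 0.66 × 7.2808e-05 = 4.80533e-05
  P(Z=3)·L_3 = 0.12 × 4.00482e-05 = 4.80579e-06
  P(Z=4)·L_4 = 0.13 × 2.64799e-05 = 3.44238e-06
Evidence: 0.00265415 + 4.80533e-05 + 4.80579e-06 + 3.44238e-06 = 0.00271045
P(Regime 2 | x₁,x₂) = 4.80533e-05 / 0.00271045 ≈ 0.0177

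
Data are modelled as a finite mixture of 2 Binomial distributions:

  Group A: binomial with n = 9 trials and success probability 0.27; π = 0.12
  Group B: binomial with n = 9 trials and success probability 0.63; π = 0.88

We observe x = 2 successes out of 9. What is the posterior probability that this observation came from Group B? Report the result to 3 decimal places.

By Bayes' theorem, P(k | x) = P(Z=k) f_k(x) / Σ_j P(Z=j) f_j(x).
Component likelihoods at x = 2 successes out of 9:
  L_A = C(9,2)·0.27^2·0.73^7 = 36·0.0729·0.110474 = 0.289928
  L_B = C(9,2)·0.63^2·0.37^7 = 36·0.3969·0.000949319 = 0.0135642
Unnormalised posteriors:
  P(Z=A)·L_A = 0.12 × 0.289928 = 0.0347914
  P(Z=B)·L_B = 0.88 × 0.0135642 = 0.0119365
Sum: 0.0347914 + 0.0119365 = 0.0467279
P(Group B | 2 successes out of 9) = 0.0119365 / 0.0467279 ≈ 0.255

0.255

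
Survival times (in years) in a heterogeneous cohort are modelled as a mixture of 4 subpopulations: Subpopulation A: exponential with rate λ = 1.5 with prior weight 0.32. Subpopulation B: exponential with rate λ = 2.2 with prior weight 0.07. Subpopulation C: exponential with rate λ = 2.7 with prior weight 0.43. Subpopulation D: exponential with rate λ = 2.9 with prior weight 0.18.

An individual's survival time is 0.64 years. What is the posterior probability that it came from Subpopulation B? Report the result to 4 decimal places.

Apply Bayes' rule: the posterior for each component is proportional to its prior times its likelihood at x.
Exponential densities:
  f_A = 0.574339
  f_B = 0.538191
  f_C = 0.479626
  f_D = 0.45326
Prior × likelihood for each component:
  π_A·f_A = 0.32 × 0.574339 = 0.183789
  π_B·f_B = 0.07 × 0.538191 = 0.0376733
  π_C·f_C = 0.43 × 0.479626 = 0.206239
  π_D·f_D = 0.18 × 0.45326 = 0.0815868
Sum: 0.183789 + 0.0376733 + 0.206239 + 0.0815868 = 0.509288
So the posterior for Subpopulation B is 0.0376733 / 0.509288 ≈ 0.0740.

0.0740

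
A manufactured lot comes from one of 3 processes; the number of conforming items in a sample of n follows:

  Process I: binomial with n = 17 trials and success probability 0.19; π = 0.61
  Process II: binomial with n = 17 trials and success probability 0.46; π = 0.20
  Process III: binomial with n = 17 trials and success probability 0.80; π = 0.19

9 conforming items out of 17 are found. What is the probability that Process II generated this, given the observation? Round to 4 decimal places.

0.9291

Posterior ∝ prior × likelihood, so P(k | x) ∝ w_k f_k(x); normalise over all components.
Evaluate each component's likelihood at the observed value:
  p_I = 0.00145361
  p_II = 0.16209
  p_III = 0.00835285
Unnormalised posteriors:
  w_I·p_I = 0.61 × 0.00145361 = 0.000886701
  w_II·p_II = 0.20 × 0.16209 = 0.0324179
  w_III·p_III = 0.19 × 0.00835285 = 0.00158704
Evidence: 0.000886701 + 0.0324179 + 0.00158704 = 0.0348917
Responsibility of Process II: 0.0324179 / 0.0348917 ≈ 0.9291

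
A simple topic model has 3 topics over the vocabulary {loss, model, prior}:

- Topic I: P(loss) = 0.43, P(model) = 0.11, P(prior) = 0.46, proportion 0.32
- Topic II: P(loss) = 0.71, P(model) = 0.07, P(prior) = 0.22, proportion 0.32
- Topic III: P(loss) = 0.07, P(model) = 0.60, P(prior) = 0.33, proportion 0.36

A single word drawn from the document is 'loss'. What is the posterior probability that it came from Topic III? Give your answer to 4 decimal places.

The responsibility of component k is P(Z=k) f_k(x) divided by Σ_j P(Z=j) f_j(x).
Categorical probabilities:
  f_I = P(loss | comp) = 0.43
  f_II = P(loss | comp) = 0.71
  f_III = P(loss | comp) = 0.07
Prior × likelihood for each component:
  P(Z=I)·f_I = 0.32 × 0.43 = 0.1376
  P(Z=II)·f_II = 0.32 × 0.71 = 0.2272
  P(Z=III)·f_III = 0.36 × 0.07 = 0.0252
Marginal: 0.1376 + 0.2272 + 0.0252 = 0.39
Responsibility of Topic III: 0.0252 / 0.39 ≈ 0.0646

0.0646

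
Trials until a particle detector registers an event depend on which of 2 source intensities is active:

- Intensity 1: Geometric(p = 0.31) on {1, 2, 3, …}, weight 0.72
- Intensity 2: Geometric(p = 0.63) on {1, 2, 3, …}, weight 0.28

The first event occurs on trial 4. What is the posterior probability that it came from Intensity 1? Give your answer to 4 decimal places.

The responsibility of component k is w_k f_k(x) divided by Σ_j w_j f_j(x).
Geometric probabilities:
  p_1 = 0.31·(1−0.31)^3 = 0.31·0.328509 = 0.101838
  p_2 = 0.63·(1−0.63)^3 = 0.63·0.050653 = 0.0319114
Multiply by the mixture weights:
  w_1·p_1 = 0.72 × 0.101838 = 0.0733232
  w_2·p_2 = 0.28 × 0.0319114 = 0.00893519
Evidence: 0.0733232 + 0.00893519 = 0.0822584
P(Intensity 1 | x) = 0.0733232 / 0.0822584 ≈ 0.8914

0.8914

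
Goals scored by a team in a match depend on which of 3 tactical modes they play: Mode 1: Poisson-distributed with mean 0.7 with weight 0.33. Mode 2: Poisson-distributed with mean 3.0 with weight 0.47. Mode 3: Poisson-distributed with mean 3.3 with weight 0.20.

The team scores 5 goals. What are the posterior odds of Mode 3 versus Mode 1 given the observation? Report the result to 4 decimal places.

The posterior odds equal the prior odds times the likelihood ratio: (π_i/π_j)·(f_i(x)/f_j(x)).
Evaluate each component's likelihood at the observed value:
  f_1 = e^(−0.7)·0.7^5/5! = 0.000695509
  f_2 = e^(−3.0)·3.0^5/5! = 0.100819
  f_3 = e^(−3.3)·3.3^5/5! = 0.120286
0.0240573 / 0.000229518 ≈ 104.8166

104.8166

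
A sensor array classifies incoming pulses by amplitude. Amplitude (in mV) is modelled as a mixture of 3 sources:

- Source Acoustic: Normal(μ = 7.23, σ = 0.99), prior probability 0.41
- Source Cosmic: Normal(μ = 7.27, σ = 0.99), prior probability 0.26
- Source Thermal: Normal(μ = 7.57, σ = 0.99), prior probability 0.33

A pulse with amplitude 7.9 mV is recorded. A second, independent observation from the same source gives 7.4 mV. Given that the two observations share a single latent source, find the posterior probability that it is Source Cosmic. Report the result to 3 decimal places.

P(component k | x) = w_k·f_k(x) / marginal(x), where marginal(x) = Σ_j w_j·f_j(x).
Since both observations come from the same component, the likelihood for component k is f_k(x₁)·f_k(x₂).
  p_Acoustic = [0.320493] × [0.397074] = 0.127259
  p_Cosmic = [0.329109] × [0.399513] = 0.131483
  p_Thermal = [0.381195] × [0.397074] = 0.151363
Multiply by the mixture weights:
  w_Acoustic·p_Acoustic = 0.41 × 0.127259 = 0.0521764
  w_Cosmic·p_Cosmic = 0.26 × 0.131483 = 0.0341856
  w_Thermal·p_Thermal = 0.33 × 0.151363 = 0.0499497
Denominator: 0.0521764 + 0.0341856 + 0.0499497 = 0.136312
So the posterior for Source Cosmic is 0.0341856 / 0.136312 ≈ 0.251.

0.251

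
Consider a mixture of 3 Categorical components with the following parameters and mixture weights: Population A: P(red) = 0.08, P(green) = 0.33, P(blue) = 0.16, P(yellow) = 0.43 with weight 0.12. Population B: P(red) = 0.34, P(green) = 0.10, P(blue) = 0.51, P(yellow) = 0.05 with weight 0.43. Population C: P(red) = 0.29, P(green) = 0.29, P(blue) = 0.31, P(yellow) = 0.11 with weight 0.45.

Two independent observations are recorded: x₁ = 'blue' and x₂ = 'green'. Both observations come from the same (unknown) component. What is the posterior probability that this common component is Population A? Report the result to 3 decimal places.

By Bayes' theorem, P(k | x) = π_k f_k(x) / Σ_j π_j f_j(x).
Since both observations come from the same component, the likelihood for component k is f_k(x₁)·f_k(x₂).
  L_A = [P(blue | comp) = 0.16] × [0.33] = 0.0528
  L_B = [P(blue | comp) = 0.51] × [0.1] = 0.051
  L_C = [P(blue | comp) = 0.31] × [0.29] = 0.0899
Prior × likelihood for each component:
  π_A·L_A = 0.12 × 0.0528 = 0.006336
  π_B·L_B = 0.43 × 0.051 = 0.02193
  π_C·L_C = 0.45 × 0.0899 = 0.040455
Normaliser: 0.006336 + 0.02193 + 0.040455 = 0.068721
P(Population A | data) = 0.006336 / 0.068721 ≈ 0.092

0.092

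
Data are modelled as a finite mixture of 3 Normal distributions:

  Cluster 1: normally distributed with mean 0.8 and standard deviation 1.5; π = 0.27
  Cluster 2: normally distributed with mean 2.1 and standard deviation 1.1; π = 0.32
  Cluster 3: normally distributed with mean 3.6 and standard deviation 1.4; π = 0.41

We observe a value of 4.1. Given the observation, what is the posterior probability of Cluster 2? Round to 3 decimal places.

Apply Bayes' rule: the posterior for each component is proportional to its prior times its likelihood at x.
Normal densities:
  L_1 = (1/(1.5·√(2π)))·exp(−(4.1−0.8)²/(2·1.5²)) = 0.265962·exp(-2.42000) = 0.0236497
  L_2 = (1/(1.1·√(2π)))·exp(−(4.1−2.1)²/(2·1.1²)) = 0.362675·exp(-1.65289) = 0.0694505
  L_3 = (1/(1.4·√(2π)))·exp(−(4.1−3.6)²/(2·1.4²)) = 0.284959·exp(-0.06378) = 0.267353
Multiply by the mixture weights:
  π_1·L_1 = 0.27 × 0.0236497 = 0.00638543
  π_2·L_2 = 0.32 × 0.0694505 = 0.0222242
  π_3·L_3 = 0.41 × 0.267353 = 0.109615
Evidence: 0.00638543 + 0.0222242 + 0.109615 = 0.138224
So the posterior for Cluster 2 is 0.0222242 / 0.138224 ≈ 0.161.

0.161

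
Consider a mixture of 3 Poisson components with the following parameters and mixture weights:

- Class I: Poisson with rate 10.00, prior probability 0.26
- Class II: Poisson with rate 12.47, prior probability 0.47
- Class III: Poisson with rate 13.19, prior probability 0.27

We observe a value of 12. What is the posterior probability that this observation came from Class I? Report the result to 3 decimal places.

By Bayes' theorem, P(k | x) = P(Z=k) f_k(x) / Σ_j P(Z=j) f_j(x).
Evaluate each component's likelihood at the observed value:
  f_I = e^(−10.00)·10.00^12/12! = 0.0947803
  f_II = e^(−12.47)·12.47^12/12! = 0.113347
  f_III = e^(−13.19)·13.19^12/12! = 0.108207
Multiply by the mixture weights:
  P(Z=I)·f_I = 0.26 × 0.0947803 = 0.0246429
  P(Z=II)·f_II = 0.47 × 0.113347 = 0.0532729
  P(Z=III)·f_III = 0.27 × 0.108207 = 0.029216
Sum: 0.0246429 + 0.0532729 + 0.029216 = 0.107132
P(Class I | data) ≈ 0.230

0.230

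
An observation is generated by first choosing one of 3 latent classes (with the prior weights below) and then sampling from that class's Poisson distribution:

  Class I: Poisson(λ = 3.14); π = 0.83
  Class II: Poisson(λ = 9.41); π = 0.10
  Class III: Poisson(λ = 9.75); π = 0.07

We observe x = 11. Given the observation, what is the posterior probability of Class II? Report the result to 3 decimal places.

The responsibility of component k is π_k f_k(x) divided by Σ_j π_j f_j(x).
Component likelihoods at x = 11:
  p_I = e^(−3.14)·3.14^11/11! = 0.000317238
  p_II = e^(−9.41)·9.41^11/11! = 0.105104
  p_III = e^(−9.75)·9.75^11/11! = 0.110541
Prior × likelihood for each component:
  π_I·p_I = 0.83 × 0.000317238 = 0.000263308
  π_II·p_II = 0.10 × 0.105104 = 0.0105104
  π_III·p_III = 0.07 × 0.110541 = 0.00773788
Normaliser: 0.000263308 + 0.0105104 + 0.00773788 = 0.0185116
P(Class II | the observation) = 0.0105104 / 0.0185116 ≈ 0.568

0.568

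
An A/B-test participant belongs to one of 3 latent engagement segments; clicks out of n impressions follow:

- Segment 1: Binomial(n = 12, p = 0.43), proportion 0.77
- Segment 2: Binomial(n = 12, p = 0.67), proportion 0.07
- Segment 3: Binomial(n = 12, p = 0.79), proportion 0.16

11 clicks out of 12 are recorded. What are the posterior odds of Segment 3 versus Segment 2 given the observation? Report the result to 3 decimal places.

8.908

The posterior odds equal the prior odds times the likelihood ratio: (w_i/w_j)·(f_i(x)/f_j(x)).
Binomial probabilities:
  f_1 = 0.000635637
  f_2 = 0.0483635
  f_3 = 0.188494
Odds = (0.16/0.07) × (0.188494/0.0483635) = 2.28571 × 3.89745 ≈ 8.908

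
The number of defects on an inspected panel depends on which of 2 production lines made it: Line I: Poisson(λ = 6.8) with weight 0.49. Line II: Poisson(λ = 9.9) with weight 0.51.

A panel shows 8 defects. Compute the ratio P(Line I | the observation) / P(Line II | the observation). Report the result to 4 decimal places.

Since P(k|x) ∝ P(Z=k) f_k(x), the posterior odds are P(Z=i) f_i(x) / (P(Z=j) f_j(x)).
Component likelihoods at x = 8 defects:
  L_I = 0.126284
  L_II = 0.114827
Odds = (0.49/0.51) × (0.126284/0.114827) = 0.960784 × 1.09977 ≈ 1.0566

1.0566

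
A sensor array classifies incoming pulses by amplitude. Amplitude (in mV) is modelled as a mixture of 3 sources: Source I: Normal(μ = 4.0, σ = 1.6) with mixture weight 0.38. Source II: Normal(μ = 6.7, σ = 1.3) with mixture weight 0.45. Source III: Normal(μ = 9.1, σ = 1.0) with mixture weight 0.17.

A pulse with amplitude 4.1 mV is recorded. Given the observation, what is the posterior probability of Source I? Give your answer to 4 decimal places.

P(component k | x) = π_k·f_k(x) / marginal(x), where marginal(x) = Σ_j π_j·f_j(x).
Evaluate each component's likelihood at the observed value:
  f_I = (1/(1.6·√(2π)))·exp(−(4.1−4.0)²/(2·1.6²)) = 0.249339·exp(-0.00195) = 0.248852
  f_II = (1/(1.3·√(2π)))·exp(−(4.1−6.7)²/(2·1.3²)) = 0.306879·exp(-2.00000) = 0.0415315
  f_III = (1/(1.0·√(2π)))·exp(−(4.1−9.1)²/(2·1.0²)) = 0.398942·exp(-12.50000) = 1.48672e-06
Multiply by the mixture weights:
  π_I·f_I = 0.38 × 0.248852 = 0.0945639
  π_II·f_II = 0.45 × 0.0415315 = 0.0186892
  π_III·f_III = 0.17 × 1.48672e-06 = 2.52742e-07
Sum: 0.0945639 + 0.0186892 + 2.52742e-07 = 0.113253
P(Source I | x) = 0.0945639 / 0.113253 ≈ 0.8350

0.8350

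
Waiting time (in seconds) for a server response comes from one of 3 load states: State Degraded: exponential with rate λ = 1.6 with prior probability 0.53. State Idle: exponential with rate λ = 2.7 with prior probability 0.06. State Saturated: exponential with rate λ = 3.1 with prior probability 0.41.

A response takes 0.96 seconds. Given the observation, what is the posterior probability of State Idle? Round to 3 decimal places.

0.047

Posterior ∝ prior × likelihood, so P(k | x) ∝ w_k f_k(x); normalise over all components.
Component likelihoods at x = 0.96 seconds:
  f_Degraded = 1.6·e^(−1.6·0.96) = 1.6·e^(−1.5360) = 0.344385
  f_Idle = 2.7·e^(−2.7·0.96) = 2.7·e^(−2.5920) = 0.202149
  f_Saturated = 3.1·e^(−3.1·0.96) = 3.1·e^(−2.9760) = 0.158089
Multiply by the mixture weights:
  w_Degraded·f_Degraded = 0.53 × 0.344385 = 0.182524
  w_Idle·f_Idle = 0.06 × 0.202149 = 0.012129
  w_Saturated·f_Saturated = 0.41 × 0.158089 = 0.0648164
Normaliser: 0.182524 + 0.012129 + 0.0648164 = 0.259469
Responsibility of State Idle: 0.012129 / 0.259469 ≈ 0.047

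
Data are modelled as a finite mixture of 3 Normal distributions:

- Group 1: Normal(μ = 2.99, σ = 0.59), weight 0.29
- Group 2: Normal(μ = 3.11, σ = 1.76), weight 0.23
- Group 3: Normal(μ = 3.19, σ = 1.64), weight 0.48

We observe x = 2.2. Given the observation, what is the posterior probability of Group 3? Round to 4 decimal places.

0.4365

The responsibility of component k is P(Z=k) f_k(x) divided by Σ_j P(Z=j) f_j(x).
Component likelihoods at x = 2.2:
  f_1 = 0.275893
  f_2 = 0.198311
  f_3 = 0.202739
Multiply by the mixture weights:
  P(Z=1)·f_1 = 0.29 × 0.275893 = 0.0800089
  P(Z=2)·f_2 = 0.23 × 0.198311 = 0.0456115
  P(Z=3)·f_3 = 0.48 × 0.202739 = 0.0973146
Normaliser: 0.0800089 + 0.0456115 + 0.0973146 = 0.222935
P(Group 3 | 2.2) = 0.0973146 / 0.222935 ≈ 0.4365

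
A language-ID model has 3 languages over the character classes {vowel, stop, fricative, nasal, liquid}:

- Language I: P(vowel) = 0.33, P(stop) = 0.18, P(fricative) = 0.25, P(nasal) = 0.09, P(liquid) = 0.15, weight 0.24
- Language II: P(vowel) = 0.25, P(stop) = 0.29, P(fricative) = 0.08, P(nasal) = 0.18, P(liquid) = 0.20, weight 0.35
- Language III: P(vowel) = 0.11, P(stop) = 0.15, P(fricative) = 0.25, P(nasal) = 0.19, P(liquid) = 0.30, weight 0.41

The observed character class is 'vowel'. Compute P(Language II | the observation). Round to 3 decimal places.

Apply Bayes' rule: the posterior for each component is proportional to its prior times its likelihood at x.
Categorical probabilities:
  p_I = P(vowel | comp) = 0.33
  p_II = P(vowel | comp) = 0.25
  p_III = P(vowel | comp) = 0.11
Weight by the priors:
  π_I·p_I = 0.24 × 0.33 = 0.0792
  π_II·p_II = 0.35 × 0.25 = 0.0875
  π_III·p_III = 0.41 × 0.11 = 0.0451
Sum: 0.0792 + 0.0875 + 0.0451 = 0.2118
So the posterior for Language II is 0.0875 / 0.2118 ≈ 0.413.

0.413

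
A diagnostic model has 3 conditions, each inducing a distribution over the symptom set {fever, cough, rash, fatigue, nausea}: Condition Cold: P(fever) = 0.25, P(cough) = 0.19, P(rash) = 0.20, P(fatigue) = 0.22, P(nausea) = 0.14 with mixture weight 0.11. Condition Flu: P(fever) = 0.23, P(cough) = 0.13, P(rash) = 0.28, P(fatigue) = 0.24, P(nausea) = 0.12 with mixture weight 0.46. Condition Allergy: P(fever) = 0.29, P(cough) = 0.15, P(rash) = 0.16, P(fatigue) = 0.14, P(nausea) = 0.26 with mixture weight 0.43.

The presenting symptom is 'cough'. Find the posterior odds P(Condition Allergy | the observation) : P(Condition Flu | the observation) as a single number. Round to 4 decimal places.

The posterior odds equal the prior odds times the likelihood ratio: (π_i/π_j)·(f_i(x)/f_j(x)).
Evaluate each component's likelihood at the observed value:
  p_Cold = P(cough | comp) = 0.19
  p_Flu = P(cough | comp) = 0.13
  p_Allergy = P(cough | comp) = 0.15
Posterior odds = (π_Allergy·p_Allergy) / (π_Flu·p_Flu) = (0.43·0.15) / (0.46·0.13) = 0.0645 / 0.0598 ≈ 1.0786

1.0786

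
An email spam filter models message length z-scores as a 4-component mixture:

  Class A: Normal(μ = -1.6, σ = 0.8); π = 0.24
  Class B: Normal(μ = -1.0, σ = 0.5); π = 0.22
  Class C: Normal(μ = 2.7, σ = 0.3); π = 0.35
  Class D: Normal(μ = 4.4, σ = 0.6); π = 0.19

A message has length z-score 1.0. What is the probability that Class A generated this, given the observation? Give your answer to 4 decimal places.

0.9117

The responsibility of component k is w_k f_k(x) divided by Σ_j w_j f_j(x).
Component likelihoods at x = 1.0:
  L_A = 0.00253631
  L_B = 0.00026766
  L_C = 1.41563e-07
  L_D = 7.07815e-08
Weight by the priors:
  w_A·L_A = 0.24 × 0.00253631 = 0.000608714
  w_B·L_B = 0.22 × 0.00026766 = 5.88853e-05
  w_C·L_C = 0.35 × 1.41563e-07 = 4.9547e-08
  w_D·L_D = 0.19 × 7.07815e-08 = 1.34485e-08
Denominator: 0.000608714 + 5.88853e-05 + 4.9547e-08 + 1.34485e-08 = 0.000667663
P(Class A | 1.0) ≈ 0.9117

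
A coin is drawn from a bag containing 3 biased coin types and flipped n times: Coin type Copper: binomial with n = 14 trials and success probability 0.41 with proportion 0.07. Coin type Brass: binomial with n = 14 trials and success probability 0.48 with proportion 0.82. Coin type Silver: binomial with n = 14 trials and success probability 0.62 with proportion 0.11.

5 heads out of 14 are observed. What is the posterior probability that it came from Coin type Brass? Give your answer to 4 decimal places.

0.8699

The responsibility of component k is P(Z=k) f_k(x) divided by Σ_j P(Z=j) f_j(x).
Component likelihoods at x = 5 heads out of 14:
  p_Copper = C(14,5)·0.41^5·0.59^9 = 2002·0.0115856·0.008663 = 0.200933
  p_Brass = C(14,5)·0.48^5·0.52^9 = 2002·0.0254804·0.00277991 = 0.141808
  p_Silver = C(14,5)·0.62^5·0.38^9 = 2002·0.0916133·0.000165216 = 0.0303023
Weight by the priors:
  P(Z=Copper)·p_Copper = 0.07 × 0.200933 = 0.0140653
  P(Z=Brass)·p_Brass = 0.82 × 0.141808 = 0.116282
  P(Z=Silver)·p_Silver = 0.11 × 0.0303023 = 0.00333325
Denominator: 0.0140653 + 0.116282 + 0.00333325 = 0.133681
P(Coin type Brass | x) ≈ 0.8699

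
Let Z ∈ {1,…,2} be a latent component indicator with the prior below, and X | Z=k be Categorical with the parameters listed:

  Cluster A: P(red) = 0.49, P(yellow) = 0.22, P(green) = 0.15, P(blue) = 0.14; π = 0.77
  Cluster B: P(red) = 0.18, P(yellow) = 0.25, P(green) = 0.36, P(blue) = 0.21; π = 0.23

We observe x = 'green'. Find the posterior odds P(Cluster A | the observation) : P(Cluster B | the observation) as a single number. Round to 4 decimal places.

1.3949

Since P(k|x) ∝ π_k f_k(x), the posterior odds are π_i f_i(x) / (π_j f_j(x)).
Evaluate each component's likelihood at the observed value:
  p_A = 0.15
  p_B = 0.36
Odds = (0.77/0.23) × (0.15/0.36) = 3.34783 × 0.416667 ≈ 1.3949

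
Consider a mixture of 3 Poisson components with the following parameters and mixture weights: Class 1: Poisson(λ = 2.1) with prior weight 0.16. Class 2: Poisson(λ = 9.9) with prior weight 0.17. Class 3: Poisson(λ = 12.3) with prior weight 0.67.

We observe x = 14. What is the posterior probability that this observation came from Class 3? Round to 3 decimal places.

The responsibility of component k is π_k f_k(x) divided by Σ_j π_j f_j(x).
Component likelihoods at x = 14:
  L_1 = 4.55663e-08
  L_2 = 0.0499999
  L_3 = 0.0947199
Prior × likelihood for each component:
  π_1·L_1 = 0.16 × 4.55663e-08 = 7.2906e-09
  π_2·L_2 = 0.17 × 0.0499999 = 0.00849998
  π_3·L_3 = 0.67 × 0.0947199 = 0.0634623
Denominator: 7.2906e-09 + 0.00849998 + 0.0634623 = 0.0719623
P(Class 3 | data) = 0.0634623 / 0.0719623 ≈ 0.882

0.882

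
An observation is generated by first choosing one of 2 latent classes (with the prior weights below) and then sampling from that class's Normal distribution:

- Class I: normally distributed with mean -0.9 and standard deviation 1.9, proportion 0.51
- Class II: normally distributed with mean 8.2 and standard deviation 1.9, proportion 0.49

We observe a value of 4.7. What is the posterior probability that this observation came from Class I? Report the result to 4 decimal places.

P(component k | x) = π_k·f_k(x) / marginal(x), where marginal(x) = Σ_j π_j·f_j(x).
Normal densities:
  f_I = (1/(1.9·√(2π)))·exp(−(4.7−-0.9)²/(2·1.9²)) = 0.209970·exp(-4.34349) = 0.00272774
  f_II = (1/(1.9·√(2π)))·exp(−(4.7−8.2)²/(2·1.9²)) = 0.209970·exp(-1.69668) = 0.0384857
Unnormalised posteriors:
  π_I·f_I = 0.51 × 0.00272774 = 0.00139115
  π_II·f_II = 0.49 × 0.0384857 = 0.018858
Sum: 0.00139115 + 0.018858 = 0.0202491
Responsibility of Class I: 0.00139115 / 0.0202491 ≈ 0.0687

0.0687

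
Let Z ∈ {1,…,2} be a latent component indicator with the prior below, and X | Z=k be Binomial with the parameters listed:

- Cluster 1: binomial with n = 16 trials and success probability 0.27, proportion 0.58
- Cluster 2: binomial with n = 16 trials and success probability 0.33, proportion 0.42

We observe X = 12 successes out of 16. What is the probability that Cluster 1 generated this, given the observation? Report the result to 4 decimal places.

By Bayes' theorem, P(k | x) = w_k f_k(x) / Σ_j w_j f_j(x).
Evaluate each component's likelihood at the observed value:
  p_1 = 7.75761e-05
  p_2 = 0.000611699
Prior × likelihood for each component:
  w_1·p_1 = 0.58 × 7.75761e-05 = 4.49941e-05
  w_2·p_2 = 0.42 × 0.000611699 = 0.000256914
Marginal: 4.49941e-05 + 0.000256914 = 0.000301908
P(Cluster 1 | x) = 4.49941e-05 / 0.000301908 ≈ 0.1490

0.1490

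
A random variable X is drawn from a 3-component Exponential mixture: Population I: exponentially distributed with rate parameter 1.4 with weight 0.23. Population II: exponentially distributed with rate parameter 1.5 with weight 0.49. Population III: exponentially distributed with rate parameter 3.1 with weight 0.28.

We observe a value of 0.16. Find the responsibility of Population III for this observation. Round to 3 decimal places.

Posterior ∝ prior × likelihood, so P(k | x) ∝ π_k f_k(x); normalise over all components.
Evaluate each component's likelihood at the observed value:
  f_I = 1.11904
  f_II = 1.17994
  f_III = 1.88778
Weight by the priors:
  π_I·f_I = 0.23 × 1.11904 = 0.257379
  π_II·f_II = 0.49 × 1.17994 = 0.578171
  π_III·f_III = 0.28 × 1.88778 = 0.528579
Evidence: 0.257379 + 0.578171 + 0.528579 = 1.36413
Responsibility of Population III: 0.528579 / 1.36413 ≈ 0.387

0.387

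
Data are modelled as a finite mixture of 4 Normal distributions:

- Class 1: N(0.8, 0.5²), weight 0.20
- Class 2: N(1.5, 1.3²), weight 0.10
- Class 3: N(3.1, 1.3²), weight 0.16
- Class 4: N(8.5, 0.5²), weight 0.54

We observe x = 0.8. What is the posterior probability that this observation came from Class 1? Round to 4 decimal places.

0.8126

By Bayes' theorem, P(k | x) = w_k f_k(x) / Σ_j w_j f_j(x).
Normal densities:
  L_1 = (1/(0.5·√(2π)))·exp(−(0.8−0.8)²/(2·0.5²)) = 0.797885·exp(-0.00000) = 0.797885
  L_2 = (1/(1.3·√(2π)))·exp(−(0.8−1.5)²/(2·1.3²)) = 0.306879·exp(-0.14497) = 0.265465
  L_3 = (1/(1.3·√(2π)))·exp(−(0.8−3.1)²/(2·1.3²)) = 0.306879·exp(-1.56509) = 0.064159
  L_4 = (1/(0.5·√(2π)))·exp(−(0.8−8.5)²/(2·0.5²)) = 0.797885·exp(-118.58000) = 2.53105e-52
Unnormalised posteriors:
  w_1·L_1 = 0.20 × 0.797885 = 0.159577
  w_2·L_2 = 0.10 × 0.265465 = 0.0265465
  w_3·L_3 = 0.16 × 0.064159 = 0.0102654
  w_4·L_4 = 0.54 × 2.53105e-52 = 1.36677e-52
Marginal: 0.159577 + 0.0265465 + 0.0102654 + 1.36677e-52 = 0.196389
Responsibility of Class 1: 0.159577 / 0.196389 ≈ 0.8126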